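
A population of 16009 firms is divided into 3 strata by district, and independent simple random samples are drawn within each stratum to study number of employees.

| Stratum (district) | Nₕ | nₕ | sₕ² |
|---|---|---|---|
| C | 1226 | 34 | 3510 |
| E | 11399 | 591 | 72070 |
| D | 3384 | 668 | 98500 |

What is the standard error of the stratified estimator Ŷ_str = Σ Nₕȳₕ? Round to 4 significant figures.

Var(Ŷ_str) = Σₕ Nₕ²(1 − fₕ)sₕ²/nₕ.
C: 1226²·(1 − 34/1226)·3510/34 = 1.5086723 × 10^8.
E: 11399²·(1 − 591/11399)·72070/591 = 1.5023777 × 10^10.
D: 3384²·(1 − 668/3384)·98500/668 = 1.3552515 × 10^9.
Sum = 1.6529896 × 10^10.
SE = √(1.6529896 × 10^10) = 128600.

128600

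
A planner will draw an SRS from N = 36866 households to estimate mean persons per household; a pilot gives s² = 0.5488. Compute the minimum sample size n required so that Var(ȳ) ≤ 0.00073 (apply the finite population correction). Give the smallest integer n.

737

Without fpc, n₀ = s²/D = 0.5488/0.00073 = 751.7808.
With fpc, (1 − n/N)·s²/n ≤ D requires n ≥ n₀/(1 + n₀/N) = 751.7808/(1 + 751.7808/36866) = 736.7567.
Rounding up, n = 737.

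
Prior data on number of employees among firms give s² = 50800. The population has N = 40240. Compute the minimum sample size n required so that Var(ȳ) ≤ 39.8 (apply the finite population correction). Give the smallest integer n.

Without fpc, n₀ = s²/D = 50800/39.8 = 1276.3819.
With fpc, (1 − n/N)·s²/n ≤ D requires n ≥ n₀/(1 + n₀/N) = 1276.3819/(1 + 1276.3819/40240) = 1237.1407.
Rounding up, n = 1238.

1238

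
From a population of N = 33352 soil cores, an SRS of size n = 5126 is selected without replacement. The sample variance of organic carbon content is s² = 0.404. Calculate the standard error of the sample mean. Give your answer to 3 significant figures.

0.00817

Under SRS without replacement, Var(ȳ) = (1 − f)·s²/n with f = n/N = 5126/33352 = 0.15369393.
Var(ȳ) = (1 − 0.15369393)·0.404/5126 = 0.84630607·7.881389 × 10^-5 = 6.6700673 × 10^-5.
SE(ȳ) = √(6.6700673 × 10^-5) = 0.00817.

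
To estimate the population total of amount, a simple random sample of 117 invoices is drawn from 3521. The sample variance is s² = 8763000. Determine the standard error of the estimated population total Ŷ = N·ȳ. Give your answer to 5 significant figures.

947460

Var(Ŷ) = N²·Var(ȳ) = N²·(1 − n/N)·s²/n.
f = 117/3521 = 0.03322920; Var(ȳ) = 0.96677080·8763000/117 = 72408.654.
Var(Ŷ) = 3521² · 72408.654 = 8.9768202 × 10^11.
SE(Ŷ) = √(8.9768202 × 10^11) = 947460.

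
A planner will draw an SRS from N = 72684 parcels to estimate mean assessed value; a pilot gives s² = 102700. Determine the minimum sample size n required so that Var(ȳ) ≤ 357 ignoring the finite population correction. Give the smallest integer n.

Without fpc, n₀ = s²/D = 102700/357 = 287.6751.
Rounding up, n = 288.

288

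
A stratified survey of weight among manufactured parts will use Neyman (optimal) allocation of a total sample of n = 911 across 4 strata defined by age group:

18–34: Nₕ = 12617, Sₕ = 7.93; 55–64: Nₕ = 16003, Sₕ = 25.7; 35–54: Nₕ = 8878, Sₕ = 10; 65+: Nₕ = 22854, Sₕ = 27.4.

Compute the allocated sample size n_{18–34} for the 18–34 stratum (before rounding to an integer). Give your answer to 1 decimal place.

Neyman allocation: nₕ = n·NₕSₕ / Σⱼ NⱼSⱼ.
Σ NⱼSⱼ = 12617·7.93 + 16003·25.7 + 8878·10 + 22854·27.4 = 1.2263095 × 10^6.
n_{18–34} = 911·12617·7.93 / (1.2263095 × 10^6) = 74.3.

74.3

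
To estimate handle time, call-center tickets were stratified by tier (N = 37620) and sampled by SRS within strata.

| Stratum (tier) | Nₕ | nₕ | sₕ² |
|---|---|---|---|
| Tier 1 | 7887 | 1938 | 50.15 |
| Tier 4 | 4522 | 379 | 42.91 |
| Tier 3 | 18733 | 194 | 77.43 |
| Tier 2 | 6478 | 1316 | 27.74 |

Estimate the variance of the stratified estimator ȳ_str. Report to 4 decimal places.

0.1008

Var(ȳ_str) = Σₕ Wₕ²(1 − fₕ)sₕ²/nₕ with Wₕ = Nₕ/N, N = 37620.
Tier 1: Wₕ = 0.20964912; term = 0.20964912²·(1 − 0.24572081)·50.15/1938 = 8.5789748 × 10^-4.
Tier 4: Wₕ = 0.12020202; term = 0.12020202²·(1 − 0.08381247)·42.91/379 = 0.0014987432.
Tier 3: Wₕ = 0.49795322; term = 0.49795322²·(1 − 0.01035606)·77.43/194 = 0.097940786.
Tier 2: Wₕ = 0.17219564; term = 0.17219564²·(1 − 0.20314912)·27.74/1316 = 4.9804884 × 10^-4.
Sum = 0.10079548.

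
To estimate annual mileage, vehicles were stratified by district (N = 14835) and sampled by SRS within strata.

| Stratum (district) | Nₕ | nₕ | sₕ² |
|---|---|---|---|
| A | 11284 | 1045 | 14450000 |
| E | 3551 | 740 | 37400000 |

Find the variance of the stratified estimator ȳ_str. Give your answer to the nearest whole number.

9552

Var(ȳ_str) = Σₕ Wₕ²(1 − fₕ)sₕ²/nₕ with Wₕ = Nₕ/N, N = 14835.
A: Wₕ = 0.76063364; term = 0.76063364²·(1 − 0.09260900)·14450000/1045 = 7259.339.
E: Wₕ = 0.23936636; term = 0.23936636²·(1 − 0.20839200)·37400000/740 = 2292.3256.
Sum = 9551.6646.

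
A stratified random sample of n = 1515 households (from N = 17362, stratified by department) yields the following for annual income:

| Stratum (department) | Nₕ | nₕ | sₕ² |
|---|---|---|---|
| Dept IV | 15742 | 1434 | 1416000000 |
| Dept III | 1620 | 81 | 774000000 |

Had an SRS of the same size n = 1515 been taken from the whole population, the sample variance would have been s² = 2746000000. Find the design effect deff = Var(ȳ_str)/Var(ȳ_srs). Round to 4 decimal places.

0.4938

Var(ȳ_str) = Σ Wₕ²(1−fₕ)sₕ²/nₕ with Wₕ = Nₕ/17362:
  Dept IV: (15742/17362)²·(1−1434/15742)·1416000000/1434 = 737825.12
  Dept III: (1620/17362)²·(1−81/1620)·774000000/81 = 79033.292
  → Var(ȳ_str) = 816858.41.
Var(ȳ_srs) = (1 − 1515/17362)·2746000000/1515 = 1.6543798 × 10^6.
deff = 816858.41 / (1.6543798 × 10^6) = 0.4938.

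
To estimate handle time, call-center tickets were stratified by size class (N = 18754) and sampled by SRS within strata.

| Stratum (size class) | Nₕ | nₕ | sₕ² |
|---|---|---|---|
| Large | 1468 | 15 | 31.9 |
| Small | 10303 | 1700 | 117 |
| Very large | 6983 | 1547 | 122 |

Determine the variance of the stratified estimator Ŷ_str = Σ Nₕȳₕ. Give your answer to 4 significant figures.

Var(Ŷ_str) = Σₕ Nₕ²(1 − fₕ)sₕ²/nₕ.
Large: 1468²·(1 − 15/1468)·31.9/15 = 4.5361885 × 10^6.
Small: 10303²·(1 − 1700/10303)·117/1700 = 6.1002911 × 10^6.
Very large: 6983²·(1 − 1547/6983)·122/1547 = 2.993581 × 10^6.
Sum = 1.3630061 × 10^7.

1.363 × 10^7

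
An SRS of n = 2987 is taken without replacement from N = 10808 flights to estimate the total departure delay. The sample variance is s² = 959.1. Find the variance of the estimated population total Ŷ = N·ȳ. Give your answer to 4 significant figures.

Var(Ŷ) = N²·Var(ȳ) = N²·(1 − n/N)·s²/n.
f = 2987/10808 = 0.27636936; Var(ȳ) = 0.72363064·959.1/2987 = 0.23235157.
Var(Ŷ) = 10808² · 0.23235157 = 2.7141652 × 10^7.

2.714 × 10^7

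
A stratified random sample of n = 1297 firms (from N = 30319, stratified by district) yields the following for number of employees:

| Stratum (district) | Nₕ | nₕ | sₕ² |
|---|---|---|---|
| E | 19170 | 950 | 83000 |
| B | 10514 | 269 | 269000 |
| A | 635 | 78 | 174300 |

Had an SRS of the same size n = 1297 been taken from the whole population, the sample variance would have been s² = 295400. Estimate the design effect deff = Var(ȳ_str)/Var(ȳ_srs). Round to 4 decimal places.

0.6937

Var(ȳ_str) = Σ Wₕ²(1−fₕ)sₕ²/nₕ with Wₕ = Nₕ/30319:
  E: (19170/30319)²·(1−950/19170)·83000/950 = 33.196724
  B: (10514/30319)²·(1−269/10514)·269000/269 = 117.17911
  A: (635/30319)²·(1−78/635)·174300/78 = 0.85980894
  → Var(ȳ_str) = 151.23564.
Var(ȳ_srs) = (1 − 1297/30319)·295400/1297 = 218.0133.
deff = 151.23564 / 218.0133 = 0.6937.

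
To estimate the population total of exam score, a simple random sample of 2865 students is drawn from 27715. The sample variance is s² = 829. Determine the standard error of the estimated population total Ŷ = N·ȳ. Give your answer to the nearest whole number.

Var(Ŷ) = N²·Var(ȳ) = N²·(1 − n/N)·s²/n.
f = 2865/27715 = 0.10337362; Var(ȳ) = 0.89662638·829/2865 = 0.25944268.
Var(Ŷ) = 27715² · 0.25944268 = 1.9928343 × 10^8.
SE(Ŷ) = √(1.9928343 × 10^8) = 14117.

14117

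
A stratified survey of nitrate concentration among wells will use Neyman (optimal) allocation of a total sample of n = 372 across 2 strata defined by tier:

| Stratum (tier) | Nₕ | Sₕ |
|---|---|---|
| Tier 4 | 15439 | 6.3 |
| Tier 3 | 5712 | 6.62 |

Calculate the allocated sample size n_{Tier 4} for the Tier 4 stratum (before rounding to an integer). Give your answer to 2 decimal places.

267.86

Neyman allocation: nₕ = n·NₕSₕ / Σⱼ NⱼSⱼ.
Σ NⱼSⱼ = 15439·6.3 + 5712·6.62 = 135079.14.
n_{Tier 4} = 372·15439·6.3 / 135079.14 = 267.86.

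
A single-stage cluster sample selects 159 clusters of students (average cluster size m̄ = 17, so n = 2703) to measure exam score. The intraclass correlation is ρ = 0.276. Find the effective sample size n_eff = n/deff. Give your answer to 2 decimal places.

deff = 1 + (17 − 1)·0.276 = 1 + 4.416 = 5.416.
n_eff = 2703 / 5.416 = 499.08.

499.08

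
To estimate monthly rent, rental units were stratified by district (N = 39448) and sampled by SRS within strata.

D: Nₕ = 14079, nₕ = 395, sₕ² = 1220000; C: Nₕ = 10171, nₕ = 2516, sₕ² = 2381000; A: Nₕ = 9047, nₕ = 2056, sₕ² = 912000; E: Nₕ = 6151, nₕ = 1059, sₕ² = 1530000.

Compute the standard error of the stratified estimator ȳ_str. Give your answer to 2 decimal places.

21.84

Var(ȳ_str) = Σₕ Wₕ²(1 − fₕ)sₕ²/nₕ with Wₕ = Nₕ/N, N = 39448.
D: Wₕ = 0.35690022; term = 0.35690022²·(1 − 0.02805597)·1220000/395 = 382.38217.
C: Wₕ = 0.25783310; term = 0.25783310²·(1 − 0.24736997)·2381000/2516 = 47.348653.
A: Wₕ = 0.22933989; term = 0.22933989²·(1 − 0.22725765)·912000/2056 = 18.028751.
E: Wₕ = 0.15592679; term = 0.15592679²·(1 − 0.17216713)·1530000/1059 = 29.07901.
Sum = 476.83858.
SE = √(476.83858) = 21.84.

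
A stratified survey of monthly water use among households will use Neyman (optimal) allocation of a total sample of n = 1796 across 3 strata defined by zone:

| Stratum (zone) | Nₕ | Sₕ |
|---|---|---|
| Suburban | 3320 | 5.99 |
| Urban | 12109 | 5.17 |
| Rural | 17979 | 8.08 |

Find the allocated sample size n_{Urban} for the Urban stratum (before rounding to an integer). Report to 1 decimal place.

493.7

Neyman allocation: nₕ = n·NₕSₕ / Σⱼ NⱼSⱼ.
Σ NⱼSⱼ = 3320·5.99 + 12109·5.17 + 17979·8.08 = 227760.65.
n_{Urban} = 1796·12109·5.17 / 227760.65 = 493.7.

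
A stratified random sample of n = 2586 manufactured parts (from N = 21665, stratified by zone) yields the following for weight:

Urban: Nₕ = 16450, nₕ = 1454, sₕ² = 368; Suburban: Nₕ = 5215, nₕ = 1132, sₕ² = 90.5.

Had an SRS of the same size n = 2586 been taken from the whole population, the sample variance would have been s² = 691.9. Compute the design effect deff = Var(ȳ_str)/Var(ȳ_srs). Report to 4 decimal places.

0.5799

Var(ȳ_str) = Σ Wₕ²(1−fₕ)sₕ²/nₕ with Wₕ = Nₕ/21665:
  Urban: (16450/21665)²·(1−1454/16450)·368/1454 = 0.13301706
  Suburban: (5215/21665)²·(1−1132/5215)·90.5/1132 = 0.003626757
  → Var(ȳ_str) = 0.13664382.
Var(ȳ_srs) = (1 − 2586/21665)·691.9/2586 = 0.23561977.
deff = 0.13664382 / 0.23561977 = 0.5799.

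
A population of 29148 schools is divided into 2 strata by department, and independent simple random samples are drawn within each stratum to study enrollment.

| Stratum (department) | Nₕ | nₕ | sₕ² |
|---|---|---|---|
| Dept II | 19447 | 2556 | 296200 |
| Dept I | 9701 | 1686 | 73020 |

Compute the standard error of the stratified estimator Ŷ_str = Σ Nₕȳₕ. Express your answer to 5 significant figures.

Var(Ŷ_str) = Σₕ Nₕ²(1 − fₕ)sₕ²/nₕ.
Dept II: 19447²·(1 − 2556/19447)·296200/2556 = 3.8065556 × 10^10.
Dept I: 9701²·(1 − 1686/9701)·73020/1686 = 3.3674743 × 10^9.
Sum = 4.143303 × 10^10.
SE = √(4.143303 × 10^10) = 203550.

203550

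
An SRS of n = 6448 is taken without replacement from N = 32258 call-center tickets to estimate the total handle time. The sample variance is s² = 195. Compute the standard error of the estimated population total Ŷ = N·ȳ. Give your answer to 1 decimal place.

5017.8

Var(Ŷ) = N²·Var(ȳ) = N²·(1 − n/N)·s²/n.
f = 6448/32258 = 0.19988840; Var(ȳ) = 0.80011160·195/6448 = 0.024196923.
Var(Ŷ) = 32258² · 0.024196923 = 2.5178799 × 10^7.
SE(Ŷ) = √(2.5178799 × 10^7) = 5017.8.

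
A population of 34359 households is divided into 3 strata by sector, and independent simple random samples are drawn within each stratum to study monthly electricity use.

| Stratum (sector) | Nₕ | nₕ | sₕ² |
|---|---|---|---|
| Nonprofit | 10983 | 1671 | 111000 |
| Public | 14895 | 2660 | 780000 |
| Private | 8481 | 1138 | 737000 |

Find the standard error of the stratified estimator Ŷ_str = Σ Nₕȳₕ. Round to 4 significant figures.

317100

Var(Ŷ_str) = Σₕ Nₕ²(1 − fₕ)sₕ²/nₕ.
Nonprofit: 10983²·(1 − 1671/10983)·111000/1671 = 6.7937644 × 10^9.
Public: 14895²·(1 − 2660/14895)·780000/2660 = 5.3438892 × 10^10.
Private: 8481²·(1 − 1138/8481)·737000/1138 = 4.0331634 × 10^10.
Sum = 1.0056429 × 10^11.
SE = √(1.0056429 × 10^11) = 317100.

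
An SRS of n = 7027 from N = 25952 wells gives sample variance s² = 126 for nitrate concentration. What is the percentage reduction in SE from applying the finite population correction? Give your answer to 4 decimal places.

f = n/N = 7027/25952 = 0.27076911.
SE_no-fpc = √(s²/n) = 0.13390608; SE_fpc = √((1−f)s²/n) = 0.11434912.
Ratio = √(1−f) = 0.85395017. Reduction = 100·(1 − 0.85395017) = 14.6050%.

14.6050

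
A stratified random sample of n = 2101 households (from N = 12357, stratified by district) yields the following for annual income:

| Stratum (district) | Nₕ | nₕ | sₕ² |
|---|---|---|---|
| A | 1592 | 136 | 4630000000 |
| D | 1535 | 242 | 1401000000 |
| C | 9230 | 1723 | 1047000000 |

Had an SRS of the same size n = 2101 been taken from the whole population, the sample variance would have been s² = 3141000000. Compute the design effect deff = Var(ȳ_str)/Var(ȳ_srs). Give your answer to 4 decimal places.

0.6994

Var(ȳ_str) = Σ Wₕ²(1−fₕ)sₕ²/nₕ with Wₕ = Nₕ/12357:
  A: (1592/12357)²·(1−136/1592)·4630000000/136 = 516797.53
  D: (1535/12357)²·(1−242/1535)·1401000000/242 = 75249.493
  C: (9230/12357)²·(1−1723/9230)·1047000000/1723 = 275742.32
  → Var(ȳ_str) = 867789.34.
Var(ȳ_srs) = (1 − 2101/12357)·3141000000/2101 = 1.2408145 × 10^6.
deff = 867789.34 / (1.2408145 × 10^6) = 0.6994.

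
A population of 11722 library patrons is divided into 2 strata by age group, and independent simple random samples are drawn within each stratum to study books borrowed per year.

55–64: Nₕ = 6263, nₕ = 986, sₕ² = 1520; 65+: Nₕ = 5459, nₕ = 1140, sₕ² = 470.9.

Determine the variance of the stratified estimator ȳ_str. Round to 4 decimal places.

0.4417

Var(ȳ_str) = Σₕ Wₕ²(1 − fₕ)sₕ²/nₕ with Wₕ = Nₕ/N, N = 11722.
55–64: Wₕ = 0.53429449; term = 0.53429449²·(1 − 0.15743254)·1520/986 = 0.37079404.
65+: Wₕ = 0.46570551; term = 0.46570551²·(1 − 0.20882946)·470.9/1140 = 0.070878857.
Sum = 0.4416729.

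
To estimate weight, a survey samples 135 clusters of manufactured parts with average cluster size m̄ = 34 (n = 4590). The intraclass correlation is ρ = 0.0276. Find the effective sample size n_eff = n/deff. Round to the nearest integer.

2402

deff = 1 + (34 − 1)·0.0276 = 1 + 0.9108 = 1.9108.
n_eff = 4590 / 1.9108 = 2402.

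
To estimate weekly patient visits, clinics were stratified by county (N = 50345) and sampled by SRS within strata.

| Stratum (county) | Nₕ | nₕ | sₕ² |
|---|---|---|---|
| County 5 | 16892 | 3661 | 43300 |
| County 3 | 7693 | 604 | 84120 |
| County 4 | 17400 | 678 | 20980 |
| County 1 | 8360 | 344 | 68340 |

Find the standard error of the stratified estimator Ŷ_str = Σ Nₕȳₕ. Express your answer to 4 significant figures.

180400

Var(Ŷ_str) = Σₕ Nₕ²(1 − fₕ)sₕ²/nₕ.
County 5: 16892²·(1 − 3661/16892)·43300/3661 = 2.6433941 × 10^9.
County 3: 7693²·(1 − 604/7693)·84120/604 = 7.5952668 × 10^9.
County 4: 17400²·(1 − 678/17400)·20980/678 = 9.0035392 × 10^9.
County 1: 8360²·(1 − 344/8360)·68340/344 = 1.3313141 × 10^10.
Sum = 3.2555341 × 10^10.
SE = √(3.2555341 × 10^10) = 180400.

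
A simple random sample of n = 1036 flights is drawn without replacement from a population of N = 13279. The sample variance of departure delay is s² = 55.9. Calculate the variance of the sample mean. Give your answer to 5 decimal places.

0.04975

Under SRS without replacement, Var(ȳ) = (1 − f)·s²/n with f = n/N = 1036/13279 = 0.07801792.
Var(ȳ) = (1 − 0.07801792)·55.9/1036 = 0.92198208·0.053957529 = 0.049747875.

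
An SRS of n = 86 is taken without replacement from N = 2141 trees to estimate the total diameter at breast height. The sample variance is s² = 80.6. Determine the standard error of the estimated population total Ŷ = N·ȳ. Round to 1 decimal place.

2030.6

Var(Ŷ) = N²·Var(ȳ) = N²·(1 − n/N)·s²/n.
f = 86/2141 = 0.04016815; Var(ȳ) = 0.95983185·80.6/86 = 0.89956334.
Var(Ŷ) = 2141² · 0.89956334 = 4.1234913 × 10^6.
SE(Ŷ) = √(4.1234913 × 10^6) = 2030.6.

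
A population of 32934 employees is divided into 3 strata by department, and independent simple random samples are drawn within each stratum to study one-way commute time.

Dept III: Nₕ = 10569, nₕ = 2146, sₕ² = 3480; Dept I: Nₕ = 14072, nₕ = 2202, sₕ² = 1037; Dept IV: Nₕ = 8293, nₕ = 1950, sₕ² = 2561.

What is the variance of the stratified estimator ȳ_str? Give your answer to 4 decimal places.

0.2693

Var(ȳ_str) = Σₕ Wₕ²(1 − fₕ)sₕ²/nₕ with Wₕ = Nₕ/N, N = 32934.
Dept III: Wₕ = 0.32091456; term = 0.32091456²·(1 − 0.20304665)·3480/2146 = 0.13309485.
Dept I: Wₕ = 0.42727880; term = 0.42727880²·(1 − 0.15648096)·1037/2202 = 0.072523545.
Dept IV: Wₕ = 0.25180664; term = 0.25180664²·(1 − 0.23513807)·2561/1950 = 0.063693099.
Sum = 0.26931149.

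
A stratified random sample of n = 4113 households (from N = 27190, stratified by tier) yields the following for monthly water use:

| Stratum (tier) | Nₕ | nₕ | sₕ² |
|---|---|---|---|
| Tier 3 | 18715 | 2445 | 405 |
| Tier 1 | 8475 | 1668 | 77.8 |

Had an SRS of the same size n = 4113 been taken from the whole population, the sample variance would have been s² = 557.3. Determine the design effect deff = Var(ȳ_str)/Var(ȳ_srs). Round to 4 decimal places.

0.6249

Var(ȳ_str) = Σ Wₕ²(1−fₕ)sₕ²/nₕ with Wₕ = Nₕ/27190:
  Tier 3: (18715/27190)²·(1−2445/18715)·405/2445 = 0.068223678
  Tier 1: (8475/27190)²·(1−1668/8475)·77.8/1668 = 0.0036396581
  → Var(ȳ_str) = 0.071863336.
Var(ȳ_srs) = (1 − 4113/27190)·557.3/4113 = 0.1150007.
deff = 0.071863336 / 0.1150007 = 0.6249.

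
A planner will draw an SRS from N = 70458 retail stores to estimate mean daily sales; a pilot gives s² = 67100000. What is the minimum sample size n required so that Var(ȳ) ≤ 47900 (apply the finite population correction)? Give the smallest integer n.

1374

Without fpc, n₀ = s²/D = 67100000/47900 = 1400.8351.
With fpc, (1 − n/N)·s²/n ≤ D requires n ≥ n₀/(1 + n₀/N) = 1400.8351/(1 + 1400.8351/70458) = 1373.5269.
Rounding up, n = 1374.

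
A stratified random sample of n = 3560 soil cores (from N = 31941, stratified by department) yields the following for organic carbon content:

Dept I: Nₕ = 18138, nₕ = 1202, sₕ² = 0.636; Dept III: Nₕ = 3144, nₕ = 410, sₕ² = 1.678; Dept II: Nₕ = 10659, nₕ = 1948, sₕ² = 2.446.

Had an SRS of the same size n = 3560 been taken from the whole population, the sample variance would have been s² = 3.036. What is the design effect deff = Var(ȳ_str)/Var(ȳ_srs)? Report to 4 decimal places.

0.4066

Var(ȳ_str) = Σ Wₕ²(1−fₕ)sₕ²/nₕ with Wₕ = Nₕ/31941:
  Dept I: (18138/31941)²·(1−1202/18138)·0.636/1202 = 1.5931471 × 10^-4
  Dept III: (3144/31941)²·(1−410/3144)·1.678/410 = 3.4481975 × 10^-5
  Dept II: (10659/31941)²·(1−1948/10659)·2.446/1948 = 1.1427598 × 10^-4
  → Var(ȳ_str) = 3.0807267 × 10^-4.
Var(ȳ_srs) = (1 − 3560/31941)·3.036/3560 = 7.5775874 × 10^-4.
deff = (3.0807267 × 10^-4) / (7.5775874 × 10^-4) = 0.4066.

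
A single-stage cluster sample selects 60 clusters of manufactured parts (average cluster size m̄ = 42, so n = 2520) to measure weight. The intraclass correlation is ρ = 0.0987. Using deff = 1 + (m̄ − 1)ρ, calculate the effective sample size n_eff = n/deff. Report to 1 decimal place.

deff = 1 + (42 − 1)·0.0987 = 1 + 4.0467 = 5.0467.
n_eff = 2520 / 5.0467 = 499.3.

499.3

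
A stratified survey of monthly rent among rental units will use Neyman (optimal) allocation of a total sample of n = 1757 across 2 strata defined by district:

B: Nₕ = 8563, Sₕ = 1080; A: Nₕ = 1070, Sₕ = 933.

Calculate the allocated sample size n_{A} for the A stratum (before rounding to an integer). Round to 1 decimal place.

Neyman allocation: nₕ = n·NₕSₕ / Σⱼ NⱼSⱼ.
Σ NⱼSⱼ = 8563·1080 + 1070·933 = 1.024635 × 10^7.
n_{A} = 1757·1070·933 / (1.024635 × 10^7) = 171.2.

171.2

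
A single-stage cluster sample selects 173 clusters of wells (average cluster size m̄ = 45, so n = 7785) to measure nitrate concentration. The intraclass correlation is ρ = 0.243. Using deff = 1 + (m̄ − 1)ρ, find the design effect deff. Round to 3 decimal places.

deff = 1 + (45 − 1)·0.243 = 1 + 10.692 = 11.692.

11.692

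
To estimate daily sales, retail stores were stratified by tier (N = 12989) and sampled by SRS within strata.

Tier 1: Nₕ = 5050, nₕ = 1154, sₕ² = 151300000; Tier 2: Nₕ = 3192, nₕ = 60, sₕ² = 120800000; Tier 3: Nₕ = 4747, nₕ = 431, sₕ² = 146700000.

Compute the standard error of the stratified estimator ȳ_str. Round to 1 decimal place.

419.4

Var(ȳ_str) = Σₕ Wₕ²(1 − fₕ)sₕ²/nₕ with Wₕ = Nₕ/N, N = 12989.
Tier 1: Wₕ = 0.38879052; term = 0.38879052²·(1 − 0.22851485)·151300000/1154 = 15289.455.
Tier 2: Wₕ = 0.24574640; term = 0.24574640²·(1 − 0.01879699)·120800000/60 = 119302.32.
Tier 3: Wₕ = 0.36546308; term = 0.36546308²·(1 − 0.09079419)·146700000/431 = 41333.49.
Sum = 175925.27.
SE = √(175925.27) = 419.4.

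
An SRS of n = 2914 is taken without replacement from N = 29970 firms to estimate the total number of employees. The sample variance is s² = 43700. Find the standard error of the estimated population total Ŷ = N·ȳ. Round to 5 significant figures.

Var(Ŷ) = N²·Var(ȳ) = N²·(1 − n/N)·s²/n.
f = 2914/29970 = 0.09723056; Var(ȳ) = 0.90276944·43700/2914 = 13.538443.
Var(Ŷ) = 29970² · 13.538443 = 1.2160242 × 10^10.
SE(Ŷ) = √(1.2160242 × 10^10) = 110270.

110270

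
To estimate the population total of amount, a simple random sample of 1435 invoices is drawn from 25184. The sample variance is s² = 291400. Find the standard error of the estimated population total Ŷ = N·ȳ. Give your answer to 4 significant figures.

348500

Var(Ŷ) = N²·Var(ȳ) = N²·(1 − n/N)·s²/n.
f = 1435/25184 = 0.05698062; Var(ȳ) = 0.94301938·291400/1435 = 191.49536.
Var(Ŷ) = 25184² · 191.49536 = 1.2145284 × 10^11.
SE(Ŷ) = √(1.2145284 × 10^11) = 348500.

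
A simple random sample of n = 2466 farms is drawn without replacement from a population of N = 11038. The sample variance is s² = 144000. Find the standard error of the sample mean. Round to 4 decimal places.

Under SRS without replacement, Var(ȳ) = (1 − f)·s²/n with f = n/N = 2466/11038 = 0.22341004.
Var(ȳ) = (1 − 0.22341004)·144000/2466 = 0.77658996·58.394161 = 45.348319.
SE(ȳ) = √(45.348319) = 6.7341.

6.7341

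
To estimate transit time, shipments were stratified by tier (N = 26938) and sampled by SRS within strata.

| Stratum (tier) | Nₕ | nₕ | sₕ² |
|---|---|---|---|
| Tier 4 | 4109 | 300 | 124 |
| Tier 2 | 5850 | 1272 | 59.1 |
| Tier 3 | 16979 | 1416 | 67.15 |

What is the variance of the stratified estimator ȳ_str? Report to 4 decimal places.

0.0279

Var(ȳ_str) = Σₕ Wₕ²(1 − fₕ)sₕ²/nₕ with Wₕ = Nₕ/N, N = 26938.
Tier 4: Wₕ = 0.15253545; term = 0.15253545²·(1 − 0.07301046)·124/300 = 0.0089149076.
Tier 2: Wₕ = 0.21716534; term = 0.21716534²·(1 − 0.21743590)·59.1/1272 = 0.001714752.
Tier 3: Wₕ = 0.63029921; term = 0.63029921²·(1 − 0.08339714)·67.15/1416 = 0.017268614.
Sum = 0.027898274.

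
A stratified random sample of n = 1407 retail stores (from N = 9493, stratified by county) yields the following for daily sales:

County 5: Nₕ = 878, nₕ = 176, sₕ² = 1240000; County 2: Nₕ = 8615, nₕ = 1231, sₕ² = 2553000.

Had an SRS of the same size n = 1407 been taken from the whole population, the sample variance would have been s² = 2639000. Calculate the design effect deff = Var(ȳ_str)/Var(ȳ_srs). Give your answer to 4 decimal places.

0.9465

Var(ȳ_str) = Σ Wₕ²(1−fₕ)sₕ²/nₕ with Wₕ = Nₕ/9493:
  County 5: (878/9493)²·(1−176/878)·1240000/176 = 48.187421
  County 2: (8615/9493)²·(1−1231/8615)·2553000/1231 = 1463.972
  → Var(ȳ_str) = 1512.1594.
Var(ȳ_srs) = (1 − 1407/9493)·2639000/1407 = 1597.6276.
deff = 1512.1594 / 1597.6276 = 0.9465.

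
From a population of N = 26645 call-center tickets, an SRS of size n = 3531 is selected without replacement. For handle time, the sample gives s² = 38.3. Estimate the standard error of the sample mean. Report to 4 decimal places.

Under SRS without replacement, Var(ȳ) = (1 − f)·s²/n with f = n/N = 3531/26645 = 0.13252017.
Var(ȳ) = (1 − 0.13252017)·38.3/3531 = 0.86747983·0.010846786 = 0.0094093677.
SE(ȳ) = √(0.0094093677) = 0.0970.

0.0970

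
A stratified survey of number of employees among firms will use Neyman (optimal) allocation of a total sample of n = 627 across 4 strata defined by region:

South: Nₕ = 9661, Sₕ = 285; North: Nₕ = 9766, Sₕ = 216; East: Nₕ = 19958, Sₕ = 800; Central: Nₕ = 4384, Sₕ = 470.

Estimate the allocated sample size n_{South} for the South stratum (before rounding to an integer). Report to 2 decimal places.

Neyman allocation: nₕ = n·NₕSₕ / Σⱼ NⱼSⱼ.
Σ NⱼSⱼ = 9661·285 + 9766·216 + 19958·800 + 4384·470 = 2.2889721 × 10^7.
n_{South} = 627·9661·285 / (2.2889721 × 10^7) = 75.42.

75.42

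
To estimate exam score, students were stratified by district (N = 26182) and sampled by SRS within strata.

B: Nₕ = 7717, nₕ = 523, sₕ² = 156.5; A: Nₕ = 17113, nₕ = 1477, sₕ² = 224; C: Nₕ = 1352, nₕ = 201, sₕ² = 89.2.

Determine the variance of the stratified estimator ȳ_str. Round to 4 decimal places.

0.0844

Var(ȳ_str) = Σₕ Wₕ²(1 − fₕ)sₕ²/nₕ with Wₕ = Nₕ/N, N = 26182.
B: Wₕ = 0.29474448; term = 0.29474448²·(1 − 0.06777245)·156.5/523 = 0.024234047.
A: Wₕ = 0.65361699; term = 0.65361699²·(1 − 0.08630865)·224/1477 = 0.059198908.
C: Wₕ = 0.05163853; term = 0.05163853²·(1 − 0.14866864)·89.2/201 = 0.0010074307.
Sum = 0.084440386.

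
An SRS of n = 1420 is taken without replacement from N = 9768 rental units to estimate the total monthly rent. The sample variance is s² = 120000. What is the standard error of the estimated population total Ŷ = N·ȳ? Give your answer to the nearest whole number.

83012

Var(Ŷ) = N²·Var(ȳ) = N²·(1 − n/N)·s²/n.
f = 1420/9768 = 0.14537265; Var(ȳ) = 0.85462735·120000/1420 = 72.22203.
Var(Ŷ) = 9768² · 72.22203 = 6.8909801 × 10^9.
SE(Ŷ) = √(6.8909801 × 10^9) = 83012.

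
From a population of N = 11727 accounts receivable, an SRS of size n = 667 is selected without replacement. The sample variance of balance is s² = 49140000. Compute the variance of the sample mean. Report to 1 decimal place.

69482.8

Under SRS without replacement, Var(ȳ) = (1 − f)·s²/n with f = n/N = 667/11727 = 0.05687729.
Var(ȳ) = (1 − 0.05687729)·49140000/667 = 0.94312271·73673.163 = 69482.833.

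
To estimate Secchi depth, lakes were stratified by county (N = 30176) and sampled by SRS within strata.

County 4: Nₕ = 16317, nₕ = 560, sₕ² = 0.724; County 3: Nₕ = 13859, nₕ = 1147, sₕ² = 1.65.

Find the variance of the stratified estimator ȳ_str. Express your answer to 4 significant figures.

6.434 × 10^-4

Var(ȳ_str) = Σₕ Wₕ²(1 − fₕ)sₕ²/nₕ with Wₕ = Nₕ/N, N = 30176.
County 4: Wₕ = 0.54072773; term = 0.54072773²·(1 − 0.03432003)·0.724/560 = 3.650405 × 10^-4.
County 3: Wₕ = 0.45927227; term = 0.45927227²·(1 − 0.08276210)·1.65/1147 = 2.7831907 × 10^-4.
Sum = 6.4335957 × 10^-4.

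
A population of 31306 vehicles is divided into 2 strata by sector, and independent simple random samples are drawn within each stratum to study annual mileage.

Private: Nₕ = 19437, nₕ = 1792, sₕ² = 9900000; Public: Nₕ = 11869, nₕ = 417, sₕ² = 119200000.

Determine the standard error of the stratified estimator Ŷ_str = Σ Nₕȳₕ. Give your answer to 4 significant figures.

6.383 × 10^6

Var(Ŷ_str) = Σₕ Nₕ²(1 − fₕ)sₕ²/nₕ.
Private: 19437²·(1 − 1792/19437)·9900000/1792 = 1.8947333 × 10^12.
Public: 11869²·(1 − 417/11869)·119200000/417 = 3.8853994 × 10^13.
Sum = 4.0748727 × 10^13.
SE = √(4.0748727 × 10^13) = 6.383 × 10^6.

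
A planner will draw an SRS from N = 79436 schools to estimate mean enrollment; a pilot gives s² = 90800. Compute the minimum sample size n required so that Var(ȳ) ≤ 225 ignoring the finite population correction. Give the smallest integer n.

404

Without fpc, n₀ = s²/D = 90800/225 = 403.5556.
Rounding up, n = 404.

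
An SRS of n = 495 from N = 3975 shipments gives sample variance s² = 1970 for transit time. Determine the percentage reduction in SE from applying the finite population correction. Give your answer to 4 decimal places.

f = n/N = 495/3975 = 0.12452830.
SE_no-fpc = √(s²/n) = 1.9949431; SE_fpc = √((1−f)s²/n) = 1.8666013.
Ratio = √(1−f) = 0.93566645. Reduction = 100·(1 − 0.93566645) = 6.4334%.

6.4334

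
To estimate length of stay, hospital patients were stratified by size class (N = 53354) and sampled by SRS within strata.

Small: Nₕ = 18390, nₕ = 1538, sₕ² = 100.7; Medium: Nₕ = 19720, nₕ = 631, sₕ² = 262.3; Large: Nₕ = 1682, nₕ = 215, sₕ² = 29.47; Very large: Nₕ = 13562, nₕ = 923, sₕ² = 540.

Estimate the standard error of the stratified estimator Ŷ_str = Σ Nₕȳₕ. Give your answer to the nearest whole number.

Var(Ŷ_str) = Σₕ Nₕ²(1 − fₕ)sₕ²/nₕ.
Small: 18390²·(1 − 1538/18390)·100.7/1538 = 2.0291134 × 10^7.
Medium: 19720²·(1 − 631/19720)·262.3/631 = 1.5648007 × 10^8.
Large: 1682²·(1 − 215/1682)·29.47/215 = 338218.83.
Very large: 13562²·(1 − 923/13562)·540/923 = 1.0028328 × 10^8.
Sum = 2.773927 × 10^8.
SE = √(2.773927 × 10^8) = 16655.

16655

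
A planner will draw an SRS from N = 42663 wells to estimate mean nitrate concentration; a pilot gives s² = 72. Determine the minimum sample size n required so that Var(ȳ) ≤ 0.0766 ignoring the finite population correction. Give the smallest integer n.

Without fpc, n₀ = s²/D = 72/0.0766 = 939.9478.
Rounding up, n = 940.

940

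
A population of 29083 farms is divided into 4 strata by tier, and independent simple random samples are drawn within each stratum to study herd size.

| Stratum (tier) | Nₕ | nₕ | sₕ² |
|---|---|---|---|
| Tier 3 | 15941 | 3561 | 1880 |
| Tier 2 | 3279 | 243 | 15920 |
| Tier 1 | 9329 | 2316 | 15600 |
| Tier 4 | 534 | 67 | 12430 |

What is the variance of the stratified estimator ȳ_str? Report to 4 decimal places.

1.4700

Var(ȳ_str) = Σₕ Wₕ²(1 − fₕ)sₕ²/nₕ with Wₕ = Nₕ/N, N = 29083.
Tier 3: Wₕ = 0.54812090; term = 0.54812090²·(1 − 0.22338624)·1880/3561 = 0.12318099.
Tier 2: Wₕ = 0.11274628; term = 0.11274628²·(1 − 0.07410796)·15920/243 = 0.77108378.
Tier 1: Wₕ = 0.32077158; term = 0.32077158²·(1 − 0.24825812)·15600/2316 = 0.52101061.
Tier 4: Wₕ = 0.01836124; term = 0.01836124²·(1 − 0.12546816)·12430/67 = 0.054698581.
Sum = 1.469974.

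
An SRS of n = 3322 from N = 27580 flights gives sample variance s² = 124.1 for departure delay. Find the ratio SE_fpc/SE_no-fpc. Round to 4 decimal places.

f = n/N = 3322/27580 = 0.12044960.
SE_no-fpc = √(s²/n) = 0.19327963; SE_fpc = √((1−f)s²/n) = 0.18126604.
Ratio = √(1−f) = 0.93784348.

0.9378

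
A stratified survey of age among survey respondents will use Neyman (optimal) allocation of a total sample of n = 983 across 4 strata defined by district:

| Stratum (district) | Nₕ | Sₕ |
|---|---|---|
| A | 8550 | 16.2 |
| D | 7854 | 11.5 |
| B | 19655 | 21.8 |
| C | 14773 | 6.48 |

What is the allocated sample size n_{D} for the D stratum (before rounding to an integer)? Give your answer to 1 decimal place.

Neyman allocation: nₕ = n·NₕSₕ / Σⱼ NⱼSⱼ.
Σ NⱼSⱼ = 8550·16.2 + 7854·11.5 + 19655·21.8 + 14773·6.48 = 753039.04.
n_{D} = 983·7854·11.5 / 753039.04 = 117.9.

117.9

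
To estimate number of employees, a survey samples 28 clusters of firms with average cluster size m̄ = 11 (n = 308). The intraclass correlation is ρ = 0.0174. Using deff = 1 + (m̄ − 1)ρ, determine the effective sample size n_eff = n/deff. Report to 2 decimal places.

deff = 1 + (11 − 1)·0.0174 = 1 + 0.174 = 1.174.
n_eff = 308 / 1.174 = 262.35.

262.35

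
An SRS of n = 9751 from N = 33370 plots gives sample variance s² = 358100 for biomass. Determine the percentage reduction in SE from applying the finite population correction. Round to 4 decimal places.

15.8697

f = n/N = 9751/33370 = 0.29220857.
SE_no-fpc = √(s²/n) = 6.0600692; SE_fpc = √((1−f)s²/n) = 5.0983569.
Ratio = √(1−f) = 0.84130341. Reduction = 100·(1 − 0.84130341) = 15.8697%.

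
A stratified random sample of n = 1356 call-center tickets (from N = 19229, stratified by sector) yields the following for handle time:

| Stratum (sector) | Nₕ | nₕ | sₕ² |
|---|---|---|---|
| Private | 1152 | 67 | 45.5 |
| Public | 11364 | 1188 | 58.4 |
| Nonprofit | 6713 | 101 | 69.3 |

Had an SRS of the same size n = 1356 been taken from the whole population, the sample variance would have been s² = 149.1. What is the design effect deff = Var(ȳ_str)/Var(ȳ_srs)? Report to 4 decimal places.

Var(ȳ_str) = Σ Wₕ²(1−fₕ)sₕ²/nₕ with Wₕ = Nₕ/19229:
  Private: (1152/19229)²·(1−67/1152)·45.5/67 = 0.0022956486
  Public: (11364/19229)²·(1−1188/11364)·58.4/1188 = 0.015374158
  Nonprofit: (6713/19229)²·(1−101/6713)·69.3/101 = 0.082365996
  → Var(ȳ_str) = 0.1000358.
Var(ȳ_srs) = (1 − 1356/19229)·149.1/1356 = 0.10220184.
deff = 0.1000358 / 0.10220184 = 0.9788.

0.9788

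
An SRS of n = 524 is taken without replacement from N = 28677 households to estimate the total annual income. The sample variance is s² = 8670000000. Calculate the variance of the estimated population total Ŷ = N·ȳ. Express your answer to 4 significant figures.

Var(Ŷ) = N²·Var(ȳ) = N²·(1 − n/N)·s²/n.
f = 524/28677 = 0.01827248; Var(ȳ) = 0.98172752·8670000000/524 = 1.6243469 × 10^7.
Var(Ŷ) = 28677² · (1.6243469 × 10^7) = 1.3358147 × 10^16.

1.336 × 10^16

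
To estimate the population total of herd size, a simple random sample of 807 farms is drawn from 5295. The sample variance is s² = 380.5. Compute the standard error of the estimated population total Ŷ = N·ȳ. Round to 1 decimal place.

3347.3

Var(Ŷ) = N²·Var(ȳ) = N²·(1 − n/N)·s²/n.
f = 807/5295 = 0.15240793; Var(ȳ) = 0.84759207·380.5/807 = 0.39963913.
Var(Ŷ) = 5295² · 0.39963913 = 1.1204692 × 10^7.
SE(Ŷ) = √(1.1204692 × 10^7) = 3347.3.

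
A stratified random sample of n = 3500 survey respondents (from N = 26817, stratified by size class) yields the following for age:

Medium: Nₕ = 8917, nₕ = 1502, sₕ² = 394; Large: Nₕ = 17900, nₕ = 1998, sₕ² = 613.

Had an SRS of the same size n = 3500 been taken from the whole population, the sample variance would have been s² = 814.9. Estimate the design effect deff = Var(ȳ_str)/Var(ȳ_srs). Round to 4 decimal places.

Var(ȳ_str) = Σ Wₕ²(1−fₕ)sₕ²/nₕ with Wₕ = Nₕ/26817:
  Medium: (8917/26817)²·(1−1502/8917)·394/1502 = 0.024117697
  Large: (17900/26817)²·(1−1998/17900)·613/1998 = 0.12143654
  → Var(ȳ_str) = 0.14555424.
Var(ȳ_srs) = (1 − 3500/26817)·814.9/3500 = 0.20244113.
deff = 0.14555424 / 0.20244113 = 0.7190.

0.7190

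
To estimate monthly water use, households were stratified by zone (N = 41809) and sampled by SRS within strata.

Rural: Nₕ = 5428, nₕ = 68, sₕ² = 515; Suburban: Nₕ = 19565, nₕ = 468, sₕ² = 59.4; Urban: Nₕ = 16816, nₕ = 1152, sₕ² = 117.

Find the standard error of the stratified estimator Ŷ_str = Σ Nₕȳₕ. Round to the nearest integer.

17162

Var(Ŷ_str) = Σₕ Nₕ²(1 − fₕ)sₕ²/nₕ.
Rural: 5428²·(1 − 68/5428)·515/68 = 2.2034487 × 10^8.
Suburban: 19565²·(1 − 468/19565)·59.4/468 = 4.7422625 × 10^7.
Urban: 16816²·(1 − 1152/16816)·117/1152 = 2.6752154 × 10^7.
Sum = 2.9451965 × 10^8.
SE = √(2.9451965 × 10^8) = 17162.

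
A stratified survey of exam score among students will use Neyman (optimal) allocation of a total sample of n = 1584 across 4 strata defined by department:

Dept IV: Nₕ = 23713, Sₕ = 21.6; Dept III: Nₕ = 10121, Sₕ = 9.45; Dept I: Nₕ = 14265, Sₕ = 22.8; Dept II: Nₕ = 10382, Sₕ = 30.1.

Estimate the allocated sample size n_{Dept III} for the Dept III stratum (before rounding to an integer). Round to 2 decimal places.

Neyman allocation: nₕ = n·NₕSₕ / Σⱼ NⱼSⱼ.
Σ NⱼSⱼ = 23713·21.6 + 10121·9.45 + 14265·22.8 + 10382·30.1 = 1.2455844 × 10^6.
n_{Dept III} = 1584·10121·9.45 / (1.2455844 × 10^6) = 121.63.

121.63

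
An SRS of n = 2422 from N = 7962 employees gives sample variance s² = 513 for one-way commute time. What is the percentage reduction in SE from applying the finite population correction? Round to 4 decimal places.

16.5851

f = n/N = 2422/7962 = 0.30419493.
SE_no-fpc = √(s²/n) = 0.46022649; SE_fpc = √((1−f)s²/n) = 0.38389761.
Ratio = √(1−f) = 0.83414931. Reduction = 100·(1 − 0.83414931) = 16.5851%.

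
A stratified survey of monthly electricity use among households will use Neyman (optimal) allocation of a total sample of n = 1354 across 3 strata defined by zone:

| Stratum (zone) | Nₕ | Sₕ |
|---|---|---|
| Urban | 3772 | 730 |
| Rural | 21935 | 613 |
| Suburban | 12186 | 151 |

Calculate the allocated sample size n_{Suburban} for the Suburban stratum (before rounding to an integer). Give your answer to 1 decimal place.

138.1

Neyman allocation: nₕ = n·NₕSₕ / Σⱼ NⱼSⱼ.
Σ NⱼSⱼ = 3772·730 + 21935·613 + 12186·151 = 1.8039801 × 10^7.
n_{Suburban} = 1354·12186·151 / (1.8039801 × 10^7) = 138.1.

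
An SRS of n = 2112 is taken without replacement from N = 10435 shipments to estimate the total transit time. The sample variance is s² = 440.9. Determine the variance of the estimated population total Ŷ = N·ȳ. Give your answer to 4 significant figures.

1.813 × 10^7

Var(Ŷ) = N²·Var(ȳ) = N²·(1 − n/N)·s²/n.
f = 2112/10435 = 0.20239578; Var(ȳ) = 0.79760422·440.9/2112 = 0.16650743.
Var(Ŷ) = 10435² · 0.16650743 = 1.8130865 × 10^7.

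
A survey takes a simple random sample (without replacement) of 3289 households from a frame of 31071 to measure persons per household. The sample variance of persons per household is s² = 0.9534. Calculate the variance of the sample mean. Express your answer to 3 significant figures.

Under SRS without replacement, Var(ȳ) = (1 − f)·s²/n with f = n/N = 3289/31071 = 0.10585433.
Var(ȳ) = (1 − 0.10585433)·0.9534/3289 = 0.89414567·2.8987534 × 10^-4 = 2.5919078 × 10^-4.

2.59 × 10^-4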